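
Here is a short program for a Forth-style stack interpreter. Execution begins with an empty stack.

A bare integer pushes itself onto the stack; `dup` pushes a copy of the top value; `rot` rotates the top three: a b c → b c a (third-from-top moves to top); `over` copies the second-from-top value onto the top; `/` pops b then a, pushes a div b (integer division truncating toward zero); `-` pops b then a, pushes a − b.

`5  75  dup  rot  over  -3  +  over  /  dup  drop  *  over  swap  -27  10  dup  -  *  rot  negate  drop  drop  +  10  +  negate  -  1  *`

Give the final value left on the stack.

5       5
75      5 75
dup     5 75 75
rot     75 75 5
over    75 75 5 75
-3      75 75 5 75 -3
+       75 75 5 72
over    75 75 5 72 5
/       75 75 5 14
dup     75 75 5 14 14
drop    75 75 5 14
*       75 75 70
over    75 75 70 75
swap    75 75 75 70
-27     75 75 75 70 -27
10      75 75 75 70 -27 10
dup     75 75 75 70 -27 10 10
-       75 75 75 70 -27 0
*       75 75 75 70 0
rot     75 75 70 0 75
negate  75 75 70 0 -75
drop    75 75 70 0
drop    75 75 70
+       75 145
10      75 145 10
+       75 155
negate  75 -155
-       230
1       230 1
*       230

230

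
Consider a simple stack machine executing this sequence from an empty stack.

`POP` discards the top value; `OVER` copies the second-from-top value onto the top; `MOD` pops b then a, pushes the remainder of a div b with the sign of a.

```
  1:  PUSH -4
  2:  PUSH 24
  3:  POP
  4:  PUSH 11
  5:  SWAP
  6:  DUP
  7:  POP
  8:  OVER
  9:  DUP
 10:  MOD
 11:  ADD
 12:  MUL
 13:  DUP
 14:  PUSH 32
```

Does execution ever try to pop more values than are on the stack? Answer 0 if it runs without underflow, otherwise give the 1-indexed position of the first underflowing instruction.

PUSH -4 -> [-4]
PUSH 24 -> [-4, 24]
POP     -> [-4]
PUSH 11 -> [-4, 11]
SWAP    -> [11, -4]
DUP     -> [11, -4, -4]
POP     -> [11, -4]
OVER    -> [11, -4, 11]
DUP     -> [11, -4, 11, 11]
MOD     -> [11, -4, 0]
ADD     -> [11, -4]
MUL     -> [-44]
DUP     -> [-44, -44]
PUSH 32 -> [-44, -44, 32]

0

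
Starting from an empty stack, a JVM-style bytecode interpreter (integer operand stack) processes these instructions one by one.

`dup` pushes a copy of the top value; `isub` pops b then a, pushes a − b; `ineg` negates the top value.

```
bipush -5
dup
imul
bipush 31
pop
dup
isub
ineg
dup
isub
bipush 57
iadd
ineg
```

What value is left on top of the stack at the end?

-57

bipush -5 : [-5]
dup       : [-5, -5]
imul      : [25]
bipush 31 : [25, 31]
pop       : [25]
dup       : [25, 25]
isub      : [0]
ineg      : [0]
dup       : [0, 0]
isub      : [0]
bipush 57 : [0, 57]
iadd      : [57]
ineg      : [-57]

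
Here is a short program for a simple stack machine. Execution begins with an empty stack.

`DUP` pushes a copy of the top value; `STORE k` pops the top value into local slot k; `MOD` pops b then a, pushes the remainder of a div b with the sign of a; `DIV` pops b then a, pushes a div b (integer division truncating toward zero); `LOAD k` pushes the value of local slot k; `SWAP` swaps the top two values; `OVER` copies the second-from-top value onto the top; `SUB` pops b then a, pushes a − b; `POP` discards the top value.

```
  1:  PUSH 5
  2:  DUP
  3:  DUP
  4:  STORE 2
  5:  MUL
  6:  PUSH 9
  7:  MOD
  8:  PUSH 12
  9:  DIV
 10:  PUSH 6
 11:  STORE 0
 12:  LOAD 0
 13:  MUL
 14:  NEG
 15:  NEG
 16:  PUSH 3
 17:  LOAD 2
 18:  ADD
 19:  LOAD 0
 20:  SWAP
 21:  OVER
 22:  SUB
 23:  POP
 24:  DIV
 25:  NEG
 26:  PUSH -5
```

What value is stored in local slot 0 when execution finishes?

PUSH 5  : [5]
DUP     : [5, 5]
DUP     : [5, 5, 5]
STORE 2 : [5, 5]
MUL     : [25]
PUSH 9  : [25, 9]
MOD     : [7]
PUSH 12 : [7, 12]
DIV     : [0]
PUSH 6  : [0, 6]
STORE 0 : [0]
LOAD 0  : [0, 6]
MUL     : [0]
NEG     : [0]
NEG     : [0]
PUSH 3  : [0, 3]
LOAD 2  : [0, 3, 5]
ADD     : [0, 8]
LOAD 0  : [0, 8, 6]
SWAP    : [0, 6, 8]
OVER    : [0, 6, 8, 6]
SUB     : [0, 6, 2]
POP     : [0, 6]
DIV     : [0]
NEG     : [0]
PUSH -5 : [0, -5]

6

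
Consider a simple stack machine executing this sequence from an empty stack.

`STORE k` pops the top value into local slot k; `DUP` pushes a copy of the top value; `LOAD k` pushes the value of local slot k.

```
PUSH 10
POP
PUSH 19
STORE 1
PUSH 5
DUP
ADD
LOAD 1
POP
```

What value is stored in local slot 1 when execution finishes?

19

PUSH 10 : [10]
POP     : []
PUSH 19 : [19]
STORE 1 : []
PUSH 5  : [5]
DUP     : [5, 5]
ADD     : [10]
LOAD 1  : [10, 19]
POP     : [10]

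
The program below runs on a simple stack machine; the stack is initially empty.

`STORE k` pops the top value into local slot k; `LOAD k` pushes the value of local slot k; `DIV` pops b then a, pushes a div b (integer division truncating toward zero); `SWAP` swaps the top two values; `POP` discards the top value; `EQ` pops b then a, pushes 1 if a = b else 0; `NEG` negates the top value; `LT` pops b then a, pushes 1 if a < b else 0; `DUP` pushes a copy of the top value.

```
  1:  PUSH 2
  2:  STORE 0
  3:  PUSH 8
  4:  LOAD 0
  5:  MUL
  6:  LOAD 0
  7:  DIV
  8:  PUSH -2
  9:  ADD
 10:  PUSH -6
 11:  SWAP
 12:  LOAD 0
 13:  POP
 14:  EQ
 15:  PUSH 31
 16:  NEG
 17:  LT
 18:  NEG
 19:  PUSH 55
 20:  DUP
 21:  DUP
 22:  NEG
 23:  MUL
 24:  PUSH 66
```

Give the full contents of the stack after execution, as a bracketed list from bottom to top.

[0, 55, -3025, 66]

PUSH 2  -> [2]
STORE 0 -> []
PUSH 8  -> [8]
LOAD 0  -> [8, 2]
MUL     -> [16]
LOAD 0  -> [16, 2]
DIV     -> [8]
PUSH -2 -> [8, -2]
ADD     -> [6]
PUSH -6 -> [6, -6]
SWAP    -> [-6, 6]
LOAD 0  -> [-6, 6, 2]
POP     -> [-6, 6]
EQ      -> [0]
PUSH 31 -> [0, 31]
NEG     -> [0, -31]
LT      -> [0]
NEG     -> [0]
PUSH 55 -> [0, 55]
DUP     -> [0, 55, 55]
DUP     -> [0, 55, 55, 55]
NEG     -> [0, 55, 55, -55]
MUL     -> [0, 55, -3025]
PUSH 66 -> [0, 55, -3025, 66]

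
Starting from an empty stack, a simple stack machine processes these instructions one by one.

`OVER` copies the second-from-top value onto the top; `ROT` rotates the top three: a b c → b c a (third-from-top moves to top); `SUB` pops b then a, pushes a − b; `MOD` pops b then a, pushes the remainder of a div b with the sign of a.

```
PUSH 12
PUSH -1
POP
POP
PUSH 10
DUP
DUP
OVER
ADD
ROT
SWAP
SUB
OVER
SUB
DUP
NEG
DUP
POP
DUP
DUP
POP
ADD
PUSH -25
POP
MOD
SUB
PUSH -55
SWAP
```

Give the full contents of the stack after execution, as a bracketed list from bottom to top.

PUSH 12  → 12
PUSH -1  → 12 -1
POP      → 12
POP      → (empty)
PUSH 10  → 10
DUP      → 10 10
DUP      → 10 10 10
OVER     → 10 10 10 10
ADD      → 10 10 20
ROT      → 10 20 10
SWAP     → 10 10 20
SUB      → 10 -10
OVER     → 10 -10 10
SUB      → 10 -20
DUP      → 10 -20 -20
NEG      → 10 -20 20
DUP      → 10 -20 20 20
POP      → 10 -20 20
DUP      → 10 -20 20 20
DUP      → 10 -20 20 20 20
POP      → 10 -20 20 20
ADD      → 10 -20 40
PUSH -25 → 10 -20 40 -25
POP      → 10 -20 40
MOD      → 10 -20
SUB      → 30
PUSH -55 → 30 -55
SWAP     → -55 30

[-55, 30]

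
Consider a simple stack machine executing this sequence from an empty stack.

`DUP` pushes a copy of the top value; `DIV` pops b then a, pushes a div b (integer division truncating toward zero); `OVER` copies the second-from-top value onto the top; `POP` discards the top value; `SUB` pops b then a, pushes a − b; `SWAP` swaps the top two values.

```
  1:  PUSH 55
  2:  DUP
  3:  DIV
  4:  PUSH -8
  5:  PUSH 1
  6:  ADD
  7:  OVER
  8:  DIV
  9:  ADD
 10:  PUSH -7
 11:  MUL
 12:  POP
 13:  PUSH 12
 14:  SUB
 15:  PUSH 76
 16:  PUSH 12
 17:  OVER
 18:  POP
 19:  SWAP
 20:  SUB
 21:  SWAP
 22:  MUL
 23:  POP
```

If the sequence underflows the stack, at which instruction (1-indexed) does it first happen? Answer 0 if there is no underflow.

14

PUSH 55 → [55]
DUP     → [55, 55]
DIV     → [1]
PUSH -8 → [1, -8]
PUSH 1  → [1, -8, 1]
ADD     → [1, -7]
OVER    → [1, -7, 1]
DIV     → [1, -7]
ADD     → [-6]
PUSH -7 → [-6, -7]
MUL     → [42]
POP     → []
PUSH 12 → [12]
SUB  — needs 2 operands, stack has 1 → underflow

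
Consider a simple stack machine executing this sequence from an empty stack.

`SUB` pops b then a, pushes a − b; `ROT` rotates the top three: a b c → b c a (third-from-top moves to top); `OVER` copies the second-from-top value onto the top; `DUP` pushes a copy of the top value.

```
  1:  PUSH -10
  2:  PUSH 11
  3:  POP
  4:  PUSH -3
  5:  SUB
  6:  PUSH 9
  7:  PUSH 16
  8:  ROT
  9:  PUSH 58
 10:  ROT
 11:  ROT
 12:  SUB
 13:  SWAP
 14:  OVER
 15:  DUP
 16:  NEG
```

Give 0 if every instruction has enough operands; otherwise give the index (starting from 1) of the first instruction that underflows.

PUSH -10 -> [-10]
PUSH 11  -> [-10, 11]
POP      -> [-10]
PUSH -3  -> [-10, -3]
SUB      -> [-7]
PUSH 9   -> [-7, 9]
PUSH 16  -> [-7, 9, 16]
ROT      -> [9, 16, -7]
PUSH 58  -> [9, 16, -7, 58]
ROT      -> [9, -7, 58, 16]
ROT      -> [9, 58, 16, -7]
SUB      -> [9, 58, 23]
SWAP     -> [9, 23, 58]
OVER     -> [9, 23, 58, 23]
DUP      -> [9, 23, 58, 23, 23]
NEG      -> [9, 23, 58, 23, -23]

0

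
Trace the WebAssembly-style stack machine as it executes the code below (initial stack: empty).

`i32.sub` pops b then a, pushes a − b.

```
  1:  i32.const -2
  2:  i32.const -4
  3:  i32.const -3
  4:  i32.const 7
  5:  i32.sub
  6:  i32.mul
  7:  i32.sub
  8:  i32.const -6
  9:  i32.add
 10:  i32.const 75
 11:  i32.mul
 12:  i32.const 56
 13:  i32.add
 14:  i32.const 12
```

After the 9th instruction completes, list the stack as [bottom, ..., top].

[-48]

i32.const -2 -> [-2]
i32.const -4 -> [-2, -4]
i32.const -3 -> [-2, -4, -3]
i32.const 7  -> [-2, -4, -3, 7]
i32.sub      -> [-2, -4, -10]
i32.mul      -> [-2, 40]
i32.sub      -> [-42]
i32.const -6 -> [-42, -6]
i32.add      -> [-48]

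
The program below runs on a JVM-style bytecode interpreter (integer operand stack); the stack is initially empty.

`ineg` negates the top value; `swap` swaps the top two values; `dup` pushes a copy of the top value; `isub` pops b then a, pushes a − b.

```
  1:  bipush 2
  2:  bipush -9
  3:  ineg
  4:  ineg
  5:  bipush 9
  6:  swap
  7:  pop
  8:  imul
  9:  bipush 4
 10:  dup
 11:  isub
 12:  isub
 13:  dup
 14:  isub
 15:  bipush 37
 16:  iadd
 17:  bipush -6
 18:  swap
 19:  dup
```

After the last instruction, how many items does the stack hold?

bipush 2  → [2]
bipush -9 → [2, -9]
ineg      → [2, 9]
ineg      → [2, -9]
bipush 9  → [2, -9, 9]
swap      → [2, 9, -9]
pop       → [2, 9]
imul      → [18]
bipush 4  → [18, 4]
dup       → [18, 4, 4]
isub      → [18, 0]
isub      → [18]
dup       → [18, 18]
isub      → [0]
bipush 37 → [0, 37]
iadd      → [37]
bipush -6 → [37, -6]
swap      → [-6, 37]
dup       → [-6, 37, 37]

3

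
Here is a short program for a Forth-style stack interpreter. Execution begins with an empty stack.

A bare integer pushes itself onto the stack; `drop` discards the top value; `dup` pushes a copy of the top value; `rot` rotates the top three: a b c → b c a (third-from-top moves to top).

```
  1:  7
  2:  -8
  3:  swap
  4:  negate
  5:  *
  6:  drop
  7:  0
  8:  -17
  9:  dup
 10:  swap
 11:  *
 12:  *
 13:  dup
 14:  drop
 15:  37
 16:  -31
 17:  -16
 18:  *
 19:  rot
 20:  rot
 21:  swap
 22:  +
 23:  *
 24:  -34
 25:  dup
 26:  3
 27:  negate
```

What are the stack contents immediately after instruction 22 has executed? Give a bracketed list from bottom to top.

7      -> [7]
-8     -> [7, -8]
swap   -> [-8, 7]
negate -> [-8, -7]
*      -> [56]
drop   -> []
0      -> [0]
-17    -> [0, -17]
dup    -> [0, -17, -17]
swap   -> [0, -17, -17]
*      -> [0, 289]
*      -> [0]
dup    -> [0, 0]
drop   -> [0]
37     -> [0, 37]
-31    -> [0, 37, -31]
-16    -> [0, 37, -31, -16]
*      -> [0, 37, 496]
rot    -> [37, 496, 0]
rot    -> [496, 0, 37]
swap   -> [496, 37, 0]
+      -> [496, 37]

[496, 37]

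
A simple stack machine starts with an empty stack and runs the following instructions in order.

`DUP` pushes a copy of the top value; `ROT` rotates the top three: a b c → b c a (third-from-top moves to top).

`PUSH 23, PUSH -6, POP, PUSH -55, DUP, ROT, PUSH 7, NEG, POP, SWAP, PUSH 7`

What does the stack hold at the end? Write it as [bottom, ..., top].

[-55, 23, -55, 7]

PUSH 23   [23]
PUSH -6   [23, -6]
POP       [23]
PUSH -55  [23, -55]
DUP       [23, -55, -55]
ROT       [-55, -55, 23]
PUSH 7    [-55, -55, 23, 7]
NEG       [-55, -55, 23, -7]
POP       [-55, -55, 23]
SWAP      [-55, 23, -55]
PUSH 7    [-55, 23, -55, 7]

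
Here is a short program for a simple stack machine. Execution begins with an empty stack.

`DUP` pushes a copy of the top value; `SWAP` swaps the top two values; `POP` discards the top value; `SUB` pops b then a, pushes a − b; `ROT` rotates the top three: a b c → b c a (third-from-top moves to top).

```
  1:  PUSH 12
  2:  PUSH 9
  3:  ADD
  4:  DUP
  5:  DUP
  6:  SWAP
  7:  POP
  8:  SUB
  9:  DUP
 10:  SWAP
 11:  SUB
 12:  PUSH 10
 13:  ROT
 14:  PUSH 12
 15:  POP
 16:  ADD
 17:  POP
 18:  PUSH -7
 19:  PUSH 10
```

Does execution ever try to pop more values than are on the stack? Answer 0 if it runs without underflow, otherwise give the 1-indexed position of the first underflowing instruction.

PUSH 12 → 12
PUSH 9  → 12 9
ADD     → 21
DUP     → 21 21
DUP     → 21 21 21
SWAP    → 21 21 21
POP     → 21 21
SUB     → 0
DUP     → 0 0
SWAP    → 0 0
SUB     → 0
PUSH 10 → 0 10
ROT  — needs 3 operands, stack has 2 → underflow

13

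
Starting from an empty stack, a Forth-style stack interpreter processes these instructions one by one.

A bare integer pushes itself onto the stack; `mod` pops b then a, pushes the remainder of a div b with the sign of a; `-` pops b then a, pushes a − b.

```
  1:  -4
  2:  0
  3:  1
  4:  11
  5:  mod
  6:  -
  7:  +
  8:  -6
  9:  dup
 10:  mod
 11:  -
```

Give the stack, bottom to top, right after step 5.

-4  : [-4]
0   : [-4, 0]
1   : [-4, 0, 1]
11  : [-4, 0, 1, 11]
mod : [-4, 0, 1]

[-4, 0, 1]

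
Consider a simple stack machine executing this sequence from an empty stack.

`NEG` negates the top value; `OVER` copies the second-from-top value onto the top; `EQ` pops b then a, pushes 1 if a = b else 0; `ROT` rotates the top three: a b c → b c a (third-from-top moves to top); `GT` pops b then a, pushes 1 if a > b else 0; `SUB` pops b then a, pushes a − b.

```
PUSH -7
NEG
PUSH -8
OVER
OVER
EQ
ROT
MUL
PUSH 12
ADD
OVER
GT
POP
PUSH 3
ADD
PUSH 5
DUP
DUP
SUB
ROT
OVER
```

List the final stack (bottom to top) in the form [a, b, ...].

PUSH -7 → -7
NEG     → 7
PUSH -8 → 7 -8
OVER    → 7 -8 7
OVER    → 7 -8 7 -8
EQ      → 7 -8 0
ROT     → -8 0 7
MUL     → -8 0
PUSH 12 → -8 0 12
ADD     → -8 12
OVER    → -8 12 -8
GT      → -8 1
POP     → -8
PUSH 3  → -8 3
ADD     → -5
PUSH 5  → -5 5
DUP     → -5 5 5
DUP     → -5 5 5 5
SUB     → -5 5 0
ROT     → 5 0 -5
OVER    → 5 0 -5 0

[5, 0, -5, 0]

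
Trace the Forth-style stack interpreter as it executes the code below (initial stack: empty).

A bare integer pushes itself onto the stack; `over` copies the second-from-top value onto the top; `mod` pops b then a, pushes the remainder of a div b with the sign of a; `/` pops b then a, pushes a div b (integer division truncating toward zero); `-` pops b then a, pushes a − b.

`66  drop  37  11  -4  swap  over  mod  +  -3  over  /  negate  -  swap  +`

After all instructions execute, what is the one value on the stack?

39

66     : [66]
drop   : []
37     : [37]
11     : [37, 11]
-4     : [37, 11, -4]
swap   : [37, -4, 11]
over   : [37, -4, 11, -4]
mod    : [37, -4, 3]
+      : [37, -1]
-3     : [37, -1, -3]
over   : [37, -1, -3, -1]
/      : [37, -1, 3]
negate : [37, -1, -3]
-      : [37, 2]
swap   : [2, 37]
+      : [39]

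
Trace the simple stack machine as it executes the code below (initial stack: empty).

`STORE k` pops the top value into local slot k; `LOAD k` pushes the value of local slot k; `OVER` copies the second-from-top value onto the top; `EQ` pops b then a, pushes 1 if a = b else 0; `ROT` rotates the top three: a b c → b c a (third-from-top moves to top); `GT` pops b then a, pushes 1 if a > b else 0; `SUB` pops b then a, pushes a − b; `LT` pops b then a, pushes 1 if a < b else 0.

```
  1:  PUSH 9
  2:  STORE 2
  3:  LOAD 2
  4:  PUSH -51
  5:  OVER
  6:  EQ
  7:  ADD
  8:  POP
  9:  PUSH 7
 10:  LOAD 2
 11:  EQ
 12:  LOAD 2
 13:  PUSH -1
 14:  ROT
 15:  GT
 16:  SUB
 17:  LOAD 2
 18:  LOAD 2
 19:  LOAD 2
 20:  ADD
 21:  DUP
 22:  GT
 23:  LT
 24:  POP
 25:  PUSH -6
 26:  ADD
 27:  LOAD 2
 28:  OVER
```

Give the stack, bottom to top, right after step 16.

PUSH 9    9
STORE 2   (empty)
LOAD 2    9
PUSH -51  9 -51
OVER      9 -51 9
EQ        9 0
ADD       9
POP       (empty)
PUSH 7    7
LOAD 2    7 9
EQ        0
LOAD 2    0 9
PUSH -1   0 9 -1
ROT       9 -1 0
GT        9 0
SUB       9

[9]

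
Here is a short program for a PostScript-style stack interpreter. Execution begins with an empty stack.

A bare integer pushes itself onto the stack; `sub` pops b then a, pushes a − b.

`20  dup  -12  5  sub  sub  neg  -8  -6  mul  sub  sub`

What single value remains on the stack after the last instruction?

105

20  → [20]
dup → [20, 20]
-12 → [20, 20, -12]
5   → [20, 20, -12, 5]
sub → [20, 20, -17]
sub → [20, 37]
neg → [20, -37]
-8  → [20, -37, -8]
-6  → [20, -37, -8, -6]
mul → [20, -37, 48]
sub → [20, -85]
sub → [105]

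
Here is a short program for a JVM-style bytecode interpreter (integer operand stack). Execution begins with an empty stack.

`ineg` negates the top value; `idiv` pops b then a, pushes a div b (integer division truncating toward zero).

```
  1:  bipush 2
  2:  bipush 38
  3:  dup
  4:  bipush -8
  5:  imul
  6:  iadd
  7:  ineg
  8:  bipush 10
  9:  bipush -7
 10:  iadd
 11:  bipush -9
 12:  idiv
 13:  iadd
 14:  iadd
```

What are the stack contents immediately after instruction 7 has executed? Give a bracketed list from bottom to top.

bipush 2  -> 2
bipush 38 -> 2 38
dup       -> 2 38 38
bipush -8 -> 2 38 38 -8
imul      -> 2 38 -304
iadd      -> 2 -266
ineg      -> 2 266

[2, 266]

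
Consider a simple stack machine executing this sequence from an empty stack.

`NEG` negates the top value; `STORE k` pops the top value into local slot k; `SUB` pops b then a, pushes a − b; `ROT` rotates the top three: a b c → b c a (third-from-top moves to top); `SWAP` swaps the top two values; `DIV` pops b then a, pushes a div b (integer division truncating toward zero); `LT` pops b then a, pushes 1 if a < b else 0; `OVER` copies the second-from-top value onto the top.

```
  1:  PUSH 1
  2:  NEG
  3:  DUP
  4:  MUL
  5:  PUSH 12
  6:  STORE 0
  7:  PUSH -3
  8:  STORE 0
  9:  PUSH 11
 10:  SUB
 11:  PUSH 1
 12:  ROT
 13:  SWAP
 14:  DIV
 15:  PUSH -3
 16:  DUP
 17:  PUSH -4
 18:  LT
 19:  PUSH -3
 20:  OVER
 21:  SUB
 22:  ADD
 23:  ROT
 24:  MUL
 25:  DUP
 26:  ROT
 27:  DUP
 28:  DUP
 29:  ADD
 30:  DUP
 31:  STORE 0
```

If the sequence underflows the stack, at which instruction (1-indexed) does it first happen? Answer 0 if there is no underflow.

12

PUSH 1  → [1]
NEG     → [-1]
DUP     → [-1, -1]
MUL     → [1]
PUSH 12 → [1, 12]
STORE 0 → [1]
PUSH -3 → [1, -3]
STORE 0 → [1]
PUSH 11 → [1, 11]
SUB     → [-10]
PUSH 1  → [-10, 1]
ROT  — needs 3 operands, stack has 2 → underflow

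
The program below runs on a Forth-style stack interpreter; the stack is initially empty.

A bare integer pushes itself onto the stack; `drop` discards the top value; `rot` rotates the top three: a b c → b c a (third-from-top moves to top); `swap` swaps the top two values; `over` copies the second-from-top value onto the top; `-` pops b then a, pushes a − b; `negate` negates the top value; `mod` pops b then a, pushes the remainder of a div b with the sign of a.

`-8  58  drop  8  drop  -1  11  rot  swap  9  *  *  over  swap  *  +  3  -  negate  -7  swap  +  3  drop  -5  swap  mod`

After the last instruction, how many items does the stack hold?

-8      -8
58      -8 58
drop    -8
8       -8 8
drop    -8
-1      -8 -1
11      -8 -1 11
rot     -1 11 -8
swap    -1 -8 11
9       -1 -8 11 9
*       -1 -8 99
*       -1 -792
over    -1 -792 -1
swap    -1 -1 -792
*       -1 792
+       791
3       791 3
-       788
negate  -788
-7      -788 -7
swap    -7 -788
+       -795
3       -795 3
drop    -795
-5      -795 -5
swap    -5 -795
mod     -5

1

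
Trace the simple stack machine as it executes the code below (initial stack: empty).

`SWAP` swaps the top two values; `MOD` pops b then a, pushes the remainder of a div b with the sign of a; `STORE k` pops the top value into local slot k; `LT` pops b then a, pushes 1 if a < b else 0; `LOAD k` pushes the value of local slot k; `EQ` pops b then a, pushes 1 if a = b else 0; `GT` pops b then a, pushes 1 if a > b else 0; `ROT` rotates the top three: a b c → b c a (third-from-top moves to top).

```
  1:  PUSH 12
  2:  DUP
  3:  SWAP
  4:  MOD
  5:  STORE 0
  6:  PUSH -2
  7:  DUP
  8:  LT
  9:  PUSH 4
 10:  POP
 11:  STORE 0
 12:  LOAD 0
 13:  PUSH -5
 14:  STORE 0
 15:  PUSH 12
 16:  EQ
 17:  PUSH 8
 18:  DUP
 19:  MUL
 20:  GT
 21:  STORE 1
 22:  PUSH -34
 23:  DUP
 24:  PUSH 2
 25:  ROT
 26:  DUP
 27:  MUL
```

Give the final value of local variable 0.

PUSH 12  -> [12]
DUP      -> [12, 12]
SWAP     -> [12, 12]
MOD      -> [0]
STORE 0  -> []
PUSH -2  -> [-2]
DUP      -> [-2, -2]
LT       -> [0]
PUSH 4   -> [0, 4]
POP      -> [0]
STORE 0  -> []
LOAD 0   -> [0]
PUSH -5  -> [0, -5]
STORE 0  -> [0]
PUSH 12  -> [0, 12]
EQ       -> [0]
PUSH 8   -> [0, 8]
DUP      -> [0, 8, 8]
MUL      -> [0, 64]
GT       -> [0]
STORE 1  -> []
PUSH -34 -> [-34]
DUP      -> [-34, -34]
PUSH 2   -> [-34, -34, 2]
ROT      -> [-34, 2, -34]
DUP      -> [-34, 2, -34, -34]
MUL      -> [-34, 2, 1156]

-5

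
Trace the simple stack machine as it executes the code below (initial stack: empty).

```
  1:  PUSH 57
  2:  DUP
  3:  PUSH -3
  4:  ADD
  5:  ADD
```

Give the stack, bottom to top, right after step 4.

[57, 54]

PUSH 57 -> 57
DUP     -> 57 57
PUSH -3 -> 57 57 -3
ADD     -> 57 54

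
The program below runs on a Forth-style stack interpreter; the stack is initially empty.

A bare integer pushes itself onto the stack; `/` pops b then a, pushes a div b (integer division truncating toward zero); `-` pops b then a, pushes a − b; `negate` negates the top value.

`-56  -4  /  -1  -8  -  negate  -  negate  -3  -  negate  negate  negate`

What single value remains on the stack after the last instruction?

-56    -> -56
-4     -> -56 -4
/      -> 14
-1     -> 14 -1
-8     -> 14 -1 -8
-      -> 14 7
negate -> 14 -7
-      -> 21
negate -> -21
-3     -> -21 -3
-      -> -18
negate -> 18
negate -> -18
negate -> 18

18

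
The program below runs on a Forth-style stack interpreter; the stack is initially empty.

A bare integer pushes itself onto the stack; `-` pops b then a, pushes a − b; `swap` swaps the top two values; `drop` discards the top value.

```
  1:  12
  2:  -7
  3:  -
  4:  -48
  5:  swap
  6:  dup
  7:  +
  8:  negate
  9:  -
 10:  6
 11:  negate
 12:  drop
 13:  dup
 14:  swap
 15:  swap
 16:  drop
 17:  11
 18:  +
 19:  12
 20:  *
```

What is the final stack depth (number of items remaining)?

12     -> [12]
-7     -> [12, -7]
-      -> [19]
-48    -> [19, -48]
swap   -> [-48, 19]
dup    -> [-48, 19, 19]
+      -> [-48, 38]
negate -> [-48, -38]
-      -> [-10]
6      -> [-10, 6]
negate -> [-10, -6]
drop   -> [-10]
dup    -> [-10, -10]
swap   -> [-10, -10]
swap   -> [-10, -10]
drop   -> [-10]
11     -> [-10, 11]
+      -> [1]
12     -> [1, 12]
*      -> [12]

1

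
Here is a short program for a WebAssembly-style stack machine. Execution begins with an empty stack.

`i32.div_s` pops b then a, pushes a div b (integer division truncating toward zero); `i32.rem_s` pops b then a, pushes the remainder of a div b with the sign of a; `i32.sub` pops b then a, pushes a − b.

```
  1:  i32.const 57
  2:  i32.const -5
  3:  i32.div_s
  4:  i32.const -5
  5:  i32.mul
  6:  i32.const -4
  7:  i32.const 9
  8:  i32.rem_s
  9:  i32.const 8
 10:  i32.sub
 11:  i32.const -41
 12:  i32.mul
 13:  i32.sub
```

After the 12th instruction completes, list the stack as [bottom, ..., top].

i32.const 57  → [57]
i32.const -5  → [57, -5]
i32.div_s     → [-11]
i32.const -5  → [-11, -5]
i32.mul       → [55]
i32.const -4  → [55, -4]
i32.const 9   → [55, -4, 9]
i32.rem_s     → [55, -4]
i32.const 8   → [55, -4, 8]
i32.sub       → [55, -12]
i32.const -41 → [55, -12, -41]
i32.mul       → [55, 492]

[55, 492]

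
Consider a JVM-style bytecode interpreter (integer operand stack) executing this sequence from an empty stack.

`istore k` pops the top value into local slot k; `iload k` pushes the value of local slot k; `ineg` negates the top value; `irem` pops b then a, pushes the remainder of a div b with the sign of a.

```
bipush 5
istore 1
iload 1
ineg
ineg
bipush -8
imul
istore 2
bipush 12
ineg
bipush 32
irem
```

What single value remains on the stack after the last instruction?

-12

bipush 5  -> [5]
istore 1  -> []
iload 1   -> [5]
ineg      -> [-5]
ineg      -> [5]
bipush -8 -> [5, -8]
imul      -> [-40]
istore 2  -> []
bipush 12 -> [12]
ineg      -> [-12]
bipush 32 -> [-12, 32]
irem      -> [-12]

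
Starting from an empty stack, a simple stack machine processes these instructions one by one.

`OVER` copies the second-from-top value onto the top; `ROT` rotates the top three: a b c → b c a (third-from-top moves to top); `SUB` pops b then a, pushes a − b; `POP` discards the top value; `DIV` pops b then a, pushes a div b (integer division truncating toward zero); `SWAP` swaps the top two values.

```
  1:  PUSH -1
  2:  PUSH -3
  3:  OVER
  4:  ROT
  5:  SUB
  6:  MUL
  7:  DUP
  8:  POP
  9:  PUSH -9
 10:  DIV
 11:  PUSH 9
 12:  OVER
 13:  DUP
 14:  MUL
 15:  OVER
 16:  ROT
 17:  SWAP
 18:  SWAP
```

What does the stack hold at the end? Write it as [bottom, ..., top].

PUSH -1 -> -1
PUSH -3 -> -1 -3
OVER    -> -1 -3 -1
ROT     -> -3 -1 -1
SUB     -> -3 0
MUL     -> 0
DUP     -> 0 0
POP     -> 0
PUSH -9 -> 0 -9
DIV     -> 0
PUSH 9  -> 0 9
OVER    -> 0 9 0
DUP     -> 0 9 0 0
MUL     -> 0 9 0
OVER    -> 0 9 0 9
ROT     -> 0 0 9 9
SWAP    -> 0 0 9 9
SWAP    -> 0 0 9 9

[0, 0, 9, 9]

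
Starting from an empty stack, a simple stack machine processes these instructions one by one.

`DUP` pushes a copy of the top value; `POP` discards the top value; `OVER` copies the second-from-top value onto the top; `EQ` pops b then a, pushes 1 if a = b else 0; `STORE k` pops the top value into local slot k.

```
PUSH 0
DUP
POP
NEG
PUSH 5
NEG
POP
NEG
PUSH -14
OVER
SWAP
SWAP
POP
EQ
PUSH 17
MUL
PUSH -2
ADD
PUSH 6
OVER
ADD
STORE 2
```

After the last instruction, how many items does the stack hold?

1

PUSH 0    0
DUP       0 0
POP       0
NEG       0
PUSH 5    0 5
NEG       0 -5
POP       0
NEG       0
PUSH -14  0 -14
OVER      0 -14 0
SWAP      0 0 -14
SWAP      0 -14 0
POP       0 -14
EQ        0
PUSH 17   0 17
MUL       0
PUSH -2   0 -2
ADD       -2
PUSH 6    -2 6
OVER      -2 6 -2
ADD       -2 4
STORE 2   -2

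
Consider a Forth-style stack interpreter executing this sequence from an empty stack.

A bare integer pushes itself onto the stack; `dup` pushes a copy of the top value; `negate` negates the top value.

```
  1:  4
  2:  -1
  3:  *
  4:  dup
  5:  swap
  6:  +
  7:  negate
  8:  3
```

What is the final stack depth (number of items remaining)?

2

4      : [4]
-1     : [4, -1]
*      : [-4]
dup    : [-4, -4]
swap   : [-4, -4]
+      : [-8]
negate : [8]
3      : [8, 3]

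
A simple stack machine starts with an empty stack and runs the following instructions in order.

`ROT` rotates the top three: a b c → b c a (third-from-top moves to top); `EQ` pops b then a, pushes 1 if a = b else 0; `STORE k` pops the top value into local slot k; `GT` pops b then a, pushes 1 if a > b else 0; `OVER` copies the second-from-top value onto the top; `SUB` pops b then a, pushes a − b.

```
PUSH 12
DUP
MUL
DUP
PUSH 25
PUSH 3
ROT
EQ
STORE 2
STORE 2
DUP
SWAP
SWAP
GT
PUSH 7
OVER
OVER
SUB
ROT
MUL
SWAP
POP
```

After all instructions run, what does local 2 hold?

25

PUSH 12  12
DUP      12 12
MUL      144
DUP      144 144
PUSH 25  144 144 25
PUSH 3   144 144 25 3
ROT      144 25 3 144
EQ       144 25 0
STORE 2  144 25
STORE 2  144
DUP      144 144
SWAP     144 144
SWAP     144 144
GT       0
PUSH 7   0 7
OVER     0 7 0
OVER     0 7 0 7
SUB      0 7 -7
ROT      7 -7 0
MUL      7 0
SWAP     0 7
POP      0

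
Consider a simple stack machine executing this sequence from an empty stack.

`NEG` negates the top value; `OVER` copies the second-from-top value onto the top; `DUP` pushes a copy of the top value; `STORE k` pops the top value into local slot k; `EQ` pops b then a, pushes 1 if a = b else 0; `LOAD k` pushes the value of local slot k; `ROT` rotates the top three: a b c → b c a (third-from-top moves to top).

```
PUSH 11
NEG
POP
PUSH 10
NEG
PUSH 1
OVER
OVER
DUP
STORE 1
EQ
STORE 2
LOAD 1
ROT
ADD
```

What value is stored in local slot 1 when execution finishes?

PUSH 11 -> [11]
NEG     -> [-11]
POP     -> []
PUSH 10 -> [10]
NEG     -> [-10]
PUSH 1  -> [-10, 1]
OVER    -> [-10, 1, -10]
OVER    -> [-10, 1, -10, 1]
DUP     -> [-10, 1, -10, 1, 1]
STORE 1 -> [-10, 1, -10, 1]
EQ      -> [-10, 1, 0]
STORE 2 -> [-10, 1]
LOAD 1  -> [-10, 1, 1]
ROT     -> [1, 1, -10]
ADD     -> [1, -9]

1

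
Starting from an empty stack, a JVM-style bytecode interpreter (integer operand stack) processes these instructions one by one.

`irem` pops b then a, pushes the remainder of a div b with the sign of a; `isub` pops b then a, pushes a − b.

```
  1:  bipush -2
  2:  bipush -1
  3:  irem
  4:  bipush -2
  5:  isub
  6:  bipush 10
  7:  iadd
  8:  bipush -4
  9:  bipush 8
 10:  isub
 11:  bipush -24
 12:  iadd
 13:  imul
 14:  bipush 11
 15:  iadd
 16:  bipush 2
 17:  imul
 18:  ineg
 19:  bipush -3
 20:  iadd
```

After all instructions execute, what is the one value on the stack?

839

bipush -2  : [-2]
bipush -1  : [-2, -1]
irem       : [0]
bipush -2  : [0, -2]
isub       : [2]
bipush 10  : [2, 10]
iadd       : [12]
bipush -4  : [12, -4]
bipush 8   : [12, -4, 8]
isub       : [12, -12]
bipush -24 : [12, -12, -24]
iadd       : [12, -36]
imul       : [-432]
bipush 11  : [-432, 11]
iadd       : [-421]
bipush 2   : [-421, 2]
imul       : [-842]
ineg       : [842]
bipush -3  : [842, -3]
iadd       : [839]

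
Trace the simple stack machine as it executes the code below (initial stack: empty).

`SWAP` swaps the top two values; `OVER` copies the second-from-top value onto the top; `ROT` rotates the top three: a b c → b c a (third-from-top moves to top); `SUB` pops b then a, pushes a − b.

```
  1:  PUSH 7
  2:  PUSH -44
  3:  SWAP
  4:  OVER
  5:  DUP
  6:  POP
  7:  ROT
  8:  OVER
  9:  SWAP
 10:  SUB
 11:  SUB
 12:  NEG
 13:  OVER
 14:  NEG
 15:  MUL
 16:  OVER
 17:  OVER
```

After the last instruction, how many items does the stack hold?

4

PUSH 7   : 7
PUSH -44 : 7 -44
SWAP     : -44 7
OVER     : -44 7 -44
DUP      : -44 7 -44 -44
POP      : -44 7 -44
ROT      : 7 -44 -44
OVER     : 7 -44 -44 -44
SWAP     : 7 -44 -44 -44
SUB      : 7 -44 0
SUB      : 7 -44
NEG      : 7 44
OVER     : 7 44 7
NEG      : 7 44 -7
MUL      : 7 -308
OVER     : 7 -308 7
OVER     : 7 -308 7 -308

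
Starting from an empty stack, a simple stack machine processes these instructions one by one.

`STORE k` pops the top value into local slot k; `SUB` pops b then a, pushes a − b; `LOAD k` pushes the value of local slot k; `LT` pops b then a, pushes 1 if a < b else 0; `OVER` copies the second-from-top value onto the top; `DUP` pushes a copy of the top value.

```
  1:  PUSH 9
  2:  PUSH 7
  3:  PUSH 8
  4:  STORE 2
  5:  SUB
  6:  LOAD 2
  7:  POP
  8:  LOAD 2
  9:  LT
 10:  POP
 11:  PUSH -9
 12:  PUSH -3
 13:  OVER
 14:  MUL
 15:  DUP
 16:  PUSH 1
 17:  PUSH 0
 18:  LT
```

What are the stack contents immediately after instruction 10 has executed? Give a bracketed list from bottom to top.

PUSH 9  → 9
PUSH 7  → 9 7
PUSH 8  → 9 7 8
STORE 2 → 9 7
SUB     → 2
LOAD 2  → 2 8
POP     → 2
LOAD 2  → 2 8
LT      → 1
POP     → (empty)

[]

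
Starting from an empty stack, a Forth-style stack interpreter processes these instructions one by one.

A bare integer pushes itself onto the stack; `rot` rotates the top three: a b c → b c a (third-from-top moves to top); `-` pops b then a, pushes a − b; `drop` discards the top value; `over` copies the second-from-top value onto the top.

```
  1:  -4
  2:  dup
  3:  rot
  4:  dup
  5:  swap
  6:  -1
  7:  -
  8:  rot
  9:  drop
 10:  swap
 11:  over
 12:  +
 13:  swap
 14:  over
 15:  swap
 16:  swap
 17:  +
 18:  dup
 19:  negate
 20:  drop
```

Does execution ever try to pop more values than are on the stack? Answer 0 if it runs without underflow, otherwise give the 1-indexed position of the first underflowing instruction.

3

-4   -4
dup  -4 -4
rot  — needs 3 operands, stack has 2 → underflow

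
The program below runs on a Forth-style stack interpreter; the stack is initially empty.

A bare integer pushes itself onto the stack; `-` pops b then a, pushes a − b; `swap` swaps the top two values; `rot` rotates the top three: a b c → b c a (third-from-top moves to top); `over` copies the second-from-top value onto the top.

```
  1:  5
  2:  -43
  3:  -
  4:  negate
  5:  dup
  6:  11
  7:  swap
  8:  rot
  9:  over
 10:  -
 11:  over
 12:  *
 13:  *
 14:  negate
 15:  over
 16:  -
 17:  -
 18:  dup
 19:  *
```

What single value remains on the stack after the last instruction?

484

5       [5]
-43     [5, -43]
-       [48]
negate  [-48]
dup     [-48, -48]
11      [-48, -48, 11]
swap    [-48, 11, -48]
rot     [11, -48, -48]
over    [11, -48, -48, -48]
-       [11, -48, 0]
over    [11, -48, 0, -48]
*       [11, -48, 0]
*       [11, 0]
negate  [11, 0]
over    [11, 0, 11]
-       [11, -11]
-       [22]
dup     [22, 22]
*       [484]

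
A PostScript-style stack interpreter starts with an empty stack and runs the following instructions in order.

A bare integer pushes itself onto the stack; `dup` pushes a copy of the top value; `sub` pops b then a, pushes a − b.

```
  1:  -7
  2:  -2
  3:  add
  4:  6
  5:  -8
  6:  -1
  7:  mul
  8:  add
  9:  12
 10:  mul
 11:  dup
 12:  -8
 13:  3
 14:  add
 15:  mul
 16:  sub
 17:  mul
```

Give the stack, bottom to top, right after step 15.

[-9, 168, -840]

-7   -7
-2   -7 -2
add  -9
6    -9 6
-8   -9 6 -8
-1   -9 6 -8 -1
mul  -9 6 8
add  -9 14
12   -9 14 12
mul  -9 168
dup  -9 168 168
-8   -9 168 168 -8
3    -9 168 168 -8 3
add  -9 168 168 -5
mul  -9 168 -840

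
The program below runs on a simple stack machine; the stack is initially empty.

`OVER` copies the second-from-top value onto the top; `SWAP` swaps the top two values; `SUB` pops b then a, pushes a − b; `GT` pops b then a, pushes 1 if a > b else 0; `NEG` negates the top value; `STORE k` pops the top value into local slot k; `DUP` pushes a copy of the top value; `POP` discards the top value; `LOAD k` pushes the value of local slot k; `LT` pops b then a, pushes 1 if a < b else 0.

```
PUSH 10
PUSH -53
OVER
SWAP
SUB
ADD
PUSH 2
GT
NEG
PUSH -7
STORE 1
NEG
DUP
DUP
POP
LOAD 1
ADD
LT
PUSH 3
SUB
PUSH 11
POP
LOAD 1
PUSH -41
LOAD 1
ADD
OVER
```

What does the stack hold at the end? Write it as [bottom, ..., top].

[-3, -7, -48, -7]

PUSH 10  → [10]
PUSH -53 → [10, -53]
OVER     → [10, -53, 10]
SWAP     → [10, 10, -53]
SUB      → [10, 63]
ADD      → [73]
PUSH 2   → [73, 2]
GT       → [1]
NEG      → [-1]
PUSH -7  → [-1, -7]
STORE 1  → [-1]
NEG      → [1]
DUP      → [1, 1]
DUP      → [1, 1, 1]
POP      → [1, 1]
LOAD 1   → [1, 1, -7]
ADD      → [1, -6]
LT       → [0]
PUSH 3   → [0, 3]
SUB      → [-3]
PUSH 11  → [-3, 11]
POP      → [-3]
LOAD 1   → [-3, -7]
PUSH -41 → [-3, -7, -41]
LOAD 1   → [-3, -7, -41, -7]
ADD      → [-3, -7, -48]
OVER     → [-3, -7, -48, -7]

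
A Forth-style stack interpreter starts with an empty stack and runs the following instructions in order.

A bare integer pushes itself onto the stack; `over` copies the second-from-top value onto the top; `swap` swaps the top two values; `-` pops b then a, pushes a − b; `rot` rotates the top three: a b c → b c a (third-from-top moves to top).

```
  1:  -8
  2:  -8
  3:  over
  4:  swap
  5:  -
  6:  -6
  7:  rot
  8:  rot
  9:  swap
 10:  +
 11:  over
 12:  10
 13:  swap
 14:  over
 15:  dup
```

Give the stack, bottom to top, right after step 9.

-8   -> -8
-8   -> -8 -8
over -> -8 -8 -8
swap -> -8 -8 -8
-    -> -8 0
-6   -> -8 0 -6
rot  -> 0 -6 -8
rot  -> -6 -8 0
swap -> -6 0 -8

[-6, 0, -8]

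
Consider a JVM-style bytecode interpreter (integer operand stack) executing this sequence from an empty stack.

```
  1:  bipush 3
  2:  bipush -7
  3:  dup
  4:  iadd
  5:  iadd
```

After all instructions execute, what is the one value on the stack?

bipush 3  → 3
bipush -7 → 3 -7
dup       → 3 -7 -7
iadd      → 3 -14
iadd      → -11

-11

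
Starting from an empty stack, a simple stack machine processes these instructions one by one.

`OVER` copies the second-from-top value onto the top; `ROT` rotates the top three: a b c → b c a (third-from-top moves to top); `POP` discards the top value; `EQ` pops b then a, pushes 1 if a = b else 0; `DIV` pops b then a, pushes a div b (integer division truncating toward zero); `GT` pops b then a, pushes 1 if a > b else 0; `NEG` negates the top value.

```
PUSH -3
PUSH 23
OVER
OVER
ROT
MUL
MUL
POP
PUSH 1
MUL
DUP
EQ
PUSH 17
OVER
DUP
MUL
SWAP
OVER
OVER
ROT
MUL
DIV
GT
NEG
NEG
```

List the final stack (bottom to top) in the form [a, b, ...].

PUSH -3 -> -3
PUSH 23 -> -3 23
OVER    -> -3 23 -3
OVER    -> -3 23 -3 23
ROT     -> -3 -3 23 23
MUL     -> -3 -3 529
MUL     -> -3 -1587
POP     -> -3
PUSH 1  -> -3 1
MUL     -> -3
DUP     -> -3 -3
EQ      -> 1
PUSH 17 -> 1 17
OVER    -> 1 17 1
DUP     -> 1 17 1 1
MUL     -> 1 17 1
SWAP    -> 1 1 17
OVER    -> 1 1 17 1
OVER    -> 1 1 17 1 17
ROT     -> 1 1 1 17 17
MUL     -> 1 1 1 289
DIV     -> 1 1 0
GT      -> 1 1
NEG     -> 1 -1
NEG     -> 1 1

[1, 1]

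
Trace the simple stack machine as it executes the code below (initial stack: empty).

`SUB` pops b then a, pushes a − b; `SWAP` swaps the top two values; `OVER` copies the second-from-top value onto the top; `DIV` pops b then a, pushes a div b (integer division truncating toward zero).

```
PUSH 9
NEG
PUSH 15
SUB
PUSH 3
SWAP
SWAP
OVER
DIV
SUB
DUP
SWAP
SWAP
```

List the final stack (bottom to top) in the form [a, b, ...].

PUSH 9  : 9
NEG     : -9
PUSH 15 : -9 15
SUB     : -24
PUSH 3  : -24 3
SWAP    : 3 -24
SWAP    : -24 3
OVER    : -24 3 -24
DIV     : -24 0
SUB     : -24
DUP     : -24 -24
SWAP    : -24 -24
SWAP    : -24 -24

[-24, -24]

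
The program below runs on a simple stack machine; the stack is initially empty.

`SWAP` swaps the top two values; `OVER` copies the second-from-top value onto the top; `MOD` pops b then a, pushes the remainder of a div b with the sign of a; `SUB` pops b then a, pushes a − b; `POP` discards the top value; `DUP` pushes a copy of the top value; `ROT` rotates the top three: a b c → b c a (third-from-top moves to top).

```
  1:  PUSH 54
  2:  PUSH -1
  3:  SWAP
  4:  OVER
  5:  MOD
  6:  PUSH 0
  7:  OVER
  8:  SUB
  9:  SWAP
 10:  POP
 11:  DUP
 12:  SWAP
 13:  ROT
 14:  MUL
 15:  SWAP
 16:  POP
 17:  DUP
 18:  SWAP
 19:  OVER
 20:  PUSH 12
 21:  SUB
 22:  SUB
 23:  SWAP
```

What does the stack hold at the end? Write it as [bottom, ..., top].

[12, 0]

PUSH 54 : [54]
PUSH -1 : [54, -1]
SWAP    : [-1, 54]
OVER    : [-1, 54, -1]
MOD     : [-1, 0]
PUSH 0  : [-1, 0, 0]
OVER    : [-1, 0, 0, 0]
SUB     : [-1, 0, 0]
SWAP    : [-1, 0, 0]
POP     : [-1, 0]
DUP     : [-1, 0, 0]
SWAP    : [-1, 0, 0]
ROT     : [0, 0, -1]
MUL     : [0, 0]
SWAP    : [0, 0]
POP     : [0]
DUP     : [0, 0]
SWAP    : [0, 0]
OVER    : [0, 0, 0]
PUSH 12 : [0, 0, 0, 12]
SUB     : [0, 0, -12]
SUB     : [0, 12]
SWAP    : [12, 0]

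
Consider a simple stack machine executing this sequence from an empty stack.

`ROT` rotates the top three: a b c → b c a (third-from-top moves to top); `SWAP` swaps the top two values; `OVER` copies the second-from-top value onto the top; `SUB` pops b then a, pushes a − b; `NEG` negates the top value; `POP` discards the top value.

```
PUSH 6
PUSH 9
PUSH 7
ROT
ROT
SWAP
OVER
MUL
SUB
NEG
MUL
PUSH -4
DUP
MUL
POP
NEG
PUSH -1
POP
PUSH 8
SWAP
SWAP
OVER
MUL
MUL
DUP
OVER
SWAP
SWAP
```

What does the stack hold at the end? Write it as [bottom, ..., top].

PUSH 6  : [6]
PUSH 9  : [6, 9]
PUSH 7  : [6, 9, 7]
ROT     : [9, 7, 6]
ROT     : [7, 6, 9]
SWAP    : [7, 9, 6]
OVER    : [7, 9, 6, 9]
MUL     : [7, 9, 54]
SUB     : [7, -45]
NEG     : [7, 45]
MUL     : [315]
PUSH -4 : [315, -4]
DUP     : [315, -4, -4]
MUL     : [315, 16]
POP     : [315]
NEG     : [-315]
PUSH -1 : [-315, -1]
POP     : [-315]
PUSH 8  : [-315, 8]
SWAP    : [8, -315]
SWAP    : [-315, 8]
OVER    : [-315, 8, -315]
MUL     : [-315, -2520]
MUL     : [793800]
DUP     : [793800, 793800]
OVER    : [793800, 793800, 793800]
SWAP    : [793800, 793800, 793800]
SWAP    : [793800, 793800, 793800]

[793800, 793800, 793800]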